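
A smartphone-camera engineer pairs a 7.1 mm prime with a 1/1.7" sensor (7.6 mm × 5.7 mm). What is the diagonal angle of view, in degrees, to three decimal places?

67.566°

Sensor diagonal = √(7.6² + 5.7²) = √90.2500 ≈ 9.5000 mm.
Angle of view α = 2·arctan(d/2f) with d = 9.5000 mm and f = 7.1 mm.
d/2f = 0.66901; arctan(0.66901) ≈ 33.7831°, so α ≈ 67.5662°.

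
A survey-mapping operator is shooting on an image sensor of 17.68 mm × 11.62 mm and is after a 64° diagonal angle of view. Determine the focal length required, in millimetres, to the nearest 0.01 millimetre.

16.93 mm

Sensor diagonal = √(17.68² + 11.62²) = √447.6068 ≈ 21.1567 mm.
From α = 2·arctan(d/2f) we get f = d / (2·tan(α/2)).
With d = 21.1567 mm and α/2 = 32°, tan(α/2) ≈ 0.62487, so f ≈ 21.1567 / 1.24974 ≈ 16.9289 mm.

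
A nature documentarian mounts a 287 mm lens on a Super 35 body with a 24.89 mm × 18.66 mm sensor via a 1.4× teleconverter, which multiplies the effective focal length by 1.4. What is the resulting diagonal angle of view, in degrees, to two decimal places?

Effective focal length f = 287 × 1.4 = 401.8 mm.
Sensor diagonal = √(24.89² + 18.66²) = √967.7077 ≈ 31.1080 mm.
α = 2·arctan(31.108 / (2 × 401.8)) = 2·arctan(0.03871) ≈ 4.4337°.

4.43°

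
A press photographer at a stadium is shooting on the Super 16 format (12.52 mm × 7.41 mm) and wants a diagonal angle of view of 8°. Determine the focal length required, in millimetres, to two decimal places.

104.03 mm

Sensor diagonal = √(12.52² + 7.41²) = √211.6585 ≈ 14.5485 mm.
From α = 2·arctan(d/2f) we get f = d / (2·tan(α/2)).
With d = 14.5485 mm and α/2 = 4°, tan(α/2) ≈ 0.06993, so f ≈ 14.5485 / 0.13985 ≈ 104.0265 mm.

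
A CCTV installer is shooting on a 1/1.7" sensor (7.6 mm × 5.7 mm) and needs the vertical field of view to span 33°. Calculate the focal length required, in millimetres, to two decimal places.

From α = 2·arctan(h/2f) we get f = h / (2·tan(α/2)).
With h = 5.7 mm and α/2 = 16.5°, tan(α/2) ≈ 0.29621, so f ≈ 5.7 / 0.59243 ≈ 9.6214 mm.

9.62 mm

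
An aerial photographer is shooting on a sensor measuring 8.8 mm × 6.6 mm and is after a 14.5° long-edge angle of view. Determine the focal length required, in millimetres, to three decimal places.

From α = 2·arctan(w/2f) we get f = w / (2·tan(α/2)).
With w = 8.8 mm and α/2 = 7.25°, tan(α/2) ≈ 0.12722, so f ≈ 8.8 / 0.25443 ≈ 34.5868 mm.

34.587 mm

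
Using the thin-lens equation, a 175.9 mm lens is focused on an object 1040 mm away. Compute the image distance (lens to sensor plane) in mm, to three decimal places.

211.707 mm

1/dᵢ = 1/f − 1/dₒ = 1/175.9 − 1/1040 = 0.0047235 mm⁻¹.
dᵢ = 1/0.0047235 ≈ 211.7070 mm.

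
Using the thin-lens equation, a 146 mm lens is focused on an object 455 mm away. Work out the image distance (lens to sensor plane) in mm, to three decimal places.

214.984 mm

1/dᵢ = 1/f − 1/dₒ = 1/146 − 1/455 = 0.0046515 mm⁻¹.
dᵢ = 1/0.0046515 ≈ 214.9838 mm.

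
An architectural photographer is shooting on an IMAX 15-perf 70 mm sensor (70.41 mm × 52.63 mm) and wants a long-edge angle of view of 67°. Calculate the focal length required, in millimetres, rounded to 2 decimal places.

From α = 2·arctan(w/2f) we get f = w / (2·tan(α/2)).
With w = 70.41 mm and α/2 = 33.5°, tan(α/2) ≈ 0.66189, so f ≈ 70.41 / 1.32377 ≈ 53.1890 mm.

53.19 mm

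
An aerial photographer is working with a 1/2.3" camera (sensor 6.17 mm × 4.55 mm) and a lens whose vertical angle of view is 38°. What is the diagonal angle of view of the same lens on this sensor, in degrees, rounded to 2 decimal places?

60.24°

From the vertical AOV: f = 4.55 / (2·tan(19°)) = 4.55 / 0.68866 ≈ 6.6071 mm.
Sensor diagonal = √(6.17² + 4.55²) = √58.7714 ≈ 7.6663 mm.
Diagonal AOV = 2·arctan(7.6663 / (2 × 6.6071)) = 2·arctan(0.58015) ≈ 60.2407°.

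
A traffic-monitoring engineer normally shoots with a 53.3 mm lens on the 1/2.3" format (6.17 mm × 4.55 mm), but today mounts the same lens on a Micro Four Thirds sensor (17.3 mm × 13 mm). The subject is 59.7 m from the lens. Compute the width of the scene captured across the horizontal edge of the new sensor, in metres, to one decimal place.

19.4 m

The focal length stays 53.3 mm; the relevant sensor dimension is now w = 17.3 mm. Object distance dₒ = 59.7 m = 59700 mm.
Thin-lens field width W = w·(dₒ − f)/f = 17.3 × (59700 − 53.3)/53.3 ≈ 19359.998 mm = 19.36 m.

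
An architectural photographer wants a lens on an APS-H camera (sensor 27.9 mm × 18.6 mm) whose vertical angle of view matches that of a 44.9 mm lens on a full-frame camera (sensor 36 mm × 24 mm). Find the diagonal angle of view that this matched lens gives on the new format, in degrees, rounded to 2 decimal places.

51.45°

Equal vertical AOV ⇒ f₂ = f₁ · 18.6/24 = 44.9 × 0.77500 ≈ 34.7975 mm.
Sensor diagonal = √(27.9² + 18.6²) = √1124.3700 ≈ 33.5316 mm.
Diagonal AOV on the new format = 2·arctan(33.5316 / (2 × 34.7975)) = 2·arctan(0.48181) ≈ 51.4505°.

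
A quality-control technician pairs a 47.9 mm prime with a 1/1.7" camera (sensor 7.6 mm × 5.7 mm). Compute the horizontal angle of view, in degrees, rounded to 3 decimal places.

9.072°

Angle of view α = 2·arctan(w/2f) with w = 7.6 mm and f = 47.9 mm.
w/2f = 0.07933; arctan(0.07933) ≈ 4.5359°, so α ≈ 9.0718°.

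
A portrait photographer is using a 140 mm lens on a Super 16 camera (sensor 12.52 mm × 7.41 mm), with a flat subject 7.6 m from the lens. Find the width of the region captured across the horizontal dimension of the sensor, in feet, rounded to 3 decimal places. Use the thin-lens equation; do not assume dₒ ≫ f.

2.189 ft

dₒ: 7.6 m = 7600 mm.
Similar triangles through the lens centre give W/dₒ = w/dᵢ; with 1/f = 1/dₒ + 1/dᵢ this gives W = w·(dₒ − f)/f.
W = 12.52 mm × (7600 − 140) / 140 = 12.52 × 53.2857 ≈ 667.137 mm = 667.137/304.8 ft = 2.18877 ft.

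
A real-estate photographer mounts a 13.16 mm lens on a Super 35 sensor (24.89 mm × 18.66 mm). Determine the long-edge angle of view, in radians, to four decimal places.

1.5150 rad

Angle of view α = 2·arctan(w/2f) with w = 24.89 mm and f = 13.16 mm.
w/2f = 0.94567; arctan(0.94567) ≈ 0.7575 rad, so α ≈ 1.5150 rad.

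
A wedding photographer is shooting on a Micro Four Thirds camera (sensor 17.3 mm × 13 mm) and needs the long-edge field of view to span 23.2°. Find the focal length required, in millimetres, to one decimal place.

42.1 mm

From α = 2·arctan(w/2f) we get f = w / (2·tan(α/2)).
With w = 17.3 mm and α/2 = 11.6°, tan(α/2) ≈ 0.20527, so f ≈ 17.3 / 0.41054 ≈ 42.1395 mm.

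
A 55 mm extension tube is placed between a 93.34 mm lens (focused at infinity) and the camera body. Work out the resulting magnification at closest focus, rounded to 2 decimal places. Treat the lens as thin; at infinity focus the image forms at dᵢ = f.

0.59×

The tube moves the image plane from f to f + e, so dᵢ = 93.34 + 55 = 148.34 mm. Focus is achieved when 1/f = 1/dₒ + 1/dᵢ, giving dₒ = 1/(1/f − 1/(f+e)).
Magnification m = dᵢ/dₒ = (f+e)·(1/f − 1/(f+e)) = e/f = 55/93.34 ≈ 0.5892.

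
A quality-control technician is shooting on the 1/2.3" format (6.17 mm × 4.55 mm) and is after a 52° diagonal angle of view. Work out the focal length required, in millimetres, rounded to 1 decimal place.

7.9 mm

Sensor diagonal = √(6.17² + 4.55²) = √58.7714 ≈ 7.6663 mm.
From α = 2·arctan(d/2f) we get f = d / (2·tan(α/2)).
With d = 7.6663 mm and α/2 = 26°, tan(α/2) ≈ 0.48773, so f ≈ 7.6663 / 0.97547 ≈ 7.8591 mm.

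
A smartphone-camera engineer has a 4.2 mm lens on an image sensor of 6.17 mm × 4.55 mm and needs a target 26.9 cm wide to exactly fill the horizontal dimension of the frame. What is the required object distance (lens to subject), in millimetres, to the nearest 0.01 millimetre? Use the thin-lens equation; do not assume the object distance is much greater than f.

187.31 mm

W: 26.9 cm = 269 mm.
Magnification m = w/W = dᵢ/dₒ; combined with 1/f = 1/dₒ + 1/dᵢ this gives dₒ = f·(1 + W/w).
dₒ = 4.2 mm × (1 + 269/6.17) = 4.2 × 44.5981 ≈ 187.312 mm.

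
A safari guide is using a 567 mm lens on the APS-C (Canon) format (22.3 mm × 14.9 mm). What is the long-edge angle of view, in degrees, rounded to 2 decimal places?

2.25°

Angle of view α = 2·arctan(w/2f) with w = 22.3 mm and f = 567 mm.
w/2f = 0.01966; arctan(0.01966) ≈ 1.1266°, so α ≈ 2.2531°.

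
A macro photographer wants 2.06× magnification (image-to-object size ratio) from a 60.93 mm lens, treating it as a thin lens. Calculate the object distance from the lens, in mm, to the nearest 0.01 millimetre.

With m = dᵢ/dₒ and 1/f = 1/dₒ + 1/dᵢ, substituting dᵢ = m·dₒ gives 1/f = (1 + 1/m)/dₒ, hence dₒ = f·(1 + 1/m).
dₒ = 60.93 × (1 + 1/2.06) = 60.93 × 1.48544 ≈ 90.508 mm.

90.51 mm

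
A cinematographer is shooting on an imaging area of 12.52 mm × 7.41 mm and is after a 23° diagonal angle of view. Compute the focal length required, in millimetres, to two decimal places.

35.75 mm

Sensor diagonal = √(12.52² + 7.41²) = √211.6585 ≈ 14.5485 mm.
From α = 2·arctan(d/2f) we get f = d / (2·tan(α/2)).
With d = 14.5485 mm and α/2 = 11.5°, tan(α/2) ≈ 0.20345, so f ≈ 14.5485 / 0.40690 ≈ 35.7541 mm.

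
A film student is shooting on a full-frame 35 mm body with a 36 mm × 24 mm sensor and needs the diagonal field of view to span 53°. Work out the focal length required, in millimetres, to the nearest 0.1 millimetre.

43.4 mm

Sensor diagonal = √(36² + 24²) = √1872.0000 ≈ 43.2666 mm.
From α = 2·arctan(d/2f) we get f = d / (2·tan(α/2)).
With d = 43.2666 mm and α/2 = 26.5°, tan(α/2) ≈ 0.49858, so f ≈ 43.2666 / 0.99716 ≈ 43.3897 mm.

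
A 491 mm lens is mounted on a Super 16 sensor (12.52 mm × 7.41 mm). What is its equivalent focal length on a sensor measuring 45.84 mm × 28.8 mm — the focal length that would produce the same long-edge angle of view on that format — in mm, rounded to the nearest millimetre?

Equal angle of view means equal width/f ratio, so f₂ = f₁ · (width₂/width₁) = 491 × 45.84/12.52.
f₂ = 491 × 3.66134 ≈ 1797.719 mm.

1798 mm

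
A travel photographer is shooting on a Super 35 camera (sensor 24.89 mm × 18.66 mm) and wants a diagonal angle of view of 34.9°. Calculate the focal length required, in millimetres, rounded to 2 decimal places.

49.48 mm

Sensor diagonal = √(24.89² + 18.66²) = √967.7077 ≈ 31.1080 mm.
From α = 2·arctan(d/2f) we get f = d / (2·tan(α/2)).
With d = 31.1080 mm and α/2 = 17.45°, tan(α/2) ≈ 0.31434, so f ≈ 31.1080 / 0.62868 ≈ 49.4815 mm.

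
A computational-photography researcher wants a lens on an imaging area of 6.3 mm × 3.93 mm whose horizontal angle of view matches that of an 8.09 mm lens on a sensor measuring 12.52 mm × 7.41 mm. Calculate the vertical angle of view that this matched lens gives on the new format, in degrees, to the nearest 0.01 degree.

51.53°

Equal horizontal AOV ⇒ f₂ = f₁ · 6.3/12.52 = 8.09 × 0.50319 ≈ 4.0708 mm.
Vertical AOV on the new format = 2·arctan(3.93 / (2 × 4.0708)) = 2·arctan(0.48270) ≈ 51.5333°.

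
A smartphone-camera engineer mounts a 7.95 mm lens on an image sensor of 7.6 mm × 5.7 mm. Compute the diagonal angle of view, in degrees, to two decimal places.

Sensor diagonal = √(7.6² + 5.7²) = √90.2500 ≈ 9.5000 mm.
Angle of view α = 2·arctan(d/2f) with d = 9.5000 mm and f = 7.95 mm.
d/2f = 0.59748; arctan(0.59748) ≈ 30.8577°, so α ≈ 61.7153°.

61.72°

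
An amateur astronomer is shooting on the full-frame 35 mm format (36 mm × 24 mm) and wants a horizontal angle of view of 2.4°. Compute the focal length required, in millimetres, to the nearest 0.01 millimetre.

859.31 mm

From α = 2·arctan(w/2f) we get f = w / (2·tan(α/2)).
With w = 36 mm and α/2 = 1.2°, tan(α/2) ≈ 0.02095, so f ≈ 36 / 0.04189 ≈ 859.3110 mm.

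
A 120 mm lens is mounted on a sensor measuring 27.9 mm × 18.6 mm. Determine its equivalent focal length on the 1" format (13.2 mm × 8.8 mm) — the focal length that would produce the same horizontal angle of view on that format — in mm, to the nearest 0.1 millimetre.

56.8 mm

Equal angle of view means equal width/f ratio, so f₂ = f₁ · (width₂/width₁) = 120 × 13.2/27.9.
f₂ = 120 × 0.47312 ≈ 56.774 mm.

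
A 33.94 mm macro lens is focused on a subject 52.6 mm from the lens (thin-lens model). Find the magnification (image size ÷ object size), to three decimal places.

1.819×

Thin lens: 1/f = 1/dₒ + 1/dᵢ → 1/dᵢ = 1/33.94 − 1/52.6 = 0.0104524 mm⁻¹, so dᵢ ≈ 95.6722 mm.
Magnification m = dᵢ/dₒ = 95.6722/52.6 ≈ 1.81886.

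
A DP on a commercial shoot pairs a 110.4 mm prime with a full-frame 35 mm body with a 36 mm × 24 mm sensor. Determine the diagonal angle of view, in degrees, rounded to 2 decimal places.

22.17°

Sensor diagonal = √(36² + 24²) = √1872.0000 ≈ 43.2666 mm.
Angle of view α = 2·arctan(d/2f) with d = 43.2666 mm and f = 110.4 mm.
d/2f = 0.19595; arctan(0.19595) ≈ 11.0869°, so α ≈ 22.1737°.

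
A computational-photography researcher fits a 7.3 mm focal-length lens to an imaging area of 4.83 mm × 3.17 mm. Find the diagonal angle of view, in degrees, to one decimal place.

Sensor diagonal = √(4.83² + 3.17²) = √33.3778 ≈ 5.7774 mm.
Angle of view α = 2·arctan(d/2f) with d = 5.7774 mm and f = 7.3 mm.
d/2f = 0.39571; arctan(0.39571) ≈ 21.5892°, so α ≈ 43.1783°.

43.2°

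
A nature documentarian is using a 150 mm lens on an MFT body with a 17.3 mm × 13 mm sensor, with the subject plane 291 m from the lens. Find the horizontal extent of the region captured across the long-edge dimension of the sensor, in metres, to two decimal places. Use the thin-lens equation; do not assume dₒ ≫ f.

dₒ: 291 m = 291000 mm.
Similar triangles through the lens centre give W/dₒ = w/dᵢ; with 1/f = 1/dₒ + 1/dᵢ this gives W = w·(dₒ − f)/f.
W = 17.3 mm × (291000 − 150) / 150 = 17.3 × 1939.0000 ≈ 33544.700 mm = 33.5447 m.

33.54 m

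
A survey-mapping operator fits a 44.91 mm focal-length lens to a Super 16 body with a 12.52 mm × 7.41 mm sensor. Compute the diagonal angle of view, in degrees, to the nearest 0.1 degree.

Sensor diagonal = √(12.52² + 7.41²) = √211.6585 ≈ 14.5485 mm.
Angle of view α = 2·arctan(d/2f) with d = 14.5485 mm and f = 44.91 mm.
d/2f = 0.16197; arctan(0.16197) ≈ 9.2005°, so α ≈ 18.4010°.

18.4°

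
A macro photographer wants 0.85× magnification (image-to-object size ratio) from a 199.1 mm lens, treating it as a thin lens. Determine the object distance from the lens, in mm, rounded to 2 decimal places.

433.34 mm

With m = dᵢ/dₒ and 1/f = 1/dₒ + 1/dᵢ, substituting dᵢ = m·dₒ gives 1/f = (1 + 1/m)/dₒ, hence dₒ = f·(1 + 1/m).
dₒ = 199.1 × (1 + 1/0.85) = 199.1 × 2.17647 ≈ 433.335 mm.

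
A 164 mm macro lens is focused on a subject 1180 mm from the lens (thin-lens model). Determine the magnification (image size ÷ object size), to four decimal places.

0.1614×

Thin lens: 1/f = 1/dₒ + 1/dᵢ → 1/dᵢ = 1/164 − 1/1180 = 0.0052501 mm⁻¹, so dᵢ ≈ 190.4724 mm.
Magnification m = dᵢ/dₒ = 190.4724/1180 ≈ 0.16142.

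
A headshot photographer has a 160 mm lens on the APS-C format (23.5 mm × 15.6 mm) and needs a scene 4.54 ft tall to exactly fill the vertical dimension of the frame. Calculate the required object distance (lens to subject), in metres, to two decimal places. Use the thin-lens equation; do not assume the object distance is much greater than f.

14.35 m

W: 4.54 ft × 304.8 mm/ft = 1383.79 mm.
Magnification m = h/W = dᵢ/dₒ; combined with 1/f = 1/dₒ + 1/dᵢ this gives dₒ = f·(1 + W/h).
dₒ = 160 mm × (1 + 1383.79/15.6) = 160 × 89.7046 ≈ 14352.738 mm = 14.3527 m.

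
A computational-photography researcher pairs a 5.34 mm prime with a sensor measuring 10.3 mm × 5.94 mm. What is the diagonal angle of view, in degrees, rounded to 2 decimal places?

Sensor diagonal = √(10.3² + 5.94²) = √141.3736 ≈ 11.8901 mm.
Angle of view α = 2·arctan(d/2f) with d = 11.8901 mm and f = 5.34 mm.
d/2f = 1.11330; arctan(1.11330) ≈ 48.0689°, so α ≈ 96.1378°.

96.14°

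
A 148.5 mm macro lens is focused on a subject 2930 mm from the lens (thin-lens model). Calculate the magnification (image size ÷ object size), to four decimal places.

Thin lens: 1/f = 1/dₒ + 1/dᵢ → 1/dᵢ = 1/148.5 − 1/2930 = 0.0063927 mm⁻¹, so dᵢ ≈ 156.4282 mm.
Magnification m = dᵢ/dₒ = 156.4282/2930 ≈ 0.05339.

0.0534×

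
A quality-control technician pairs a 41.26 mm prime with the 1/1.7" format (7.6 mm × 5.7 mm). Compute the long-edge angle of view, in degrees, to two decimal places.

Angle of view α = 2·arctan(w/2f) with w = 7.6 mm and f = 41.26 mm.
w/2f = 0.09210; arctan(0.09210) ≈ 5.2620°, so α ≈ 10.5241°.

10.52°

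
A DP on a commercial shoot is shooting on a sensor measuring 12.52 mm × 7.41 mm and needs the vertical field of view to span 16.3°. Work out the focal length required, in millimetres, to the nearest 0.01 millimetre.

From α = 2·arctan(h/2f) we get f = h / (2·tan(α/2)).
With h = 7.41 mm and α/2 = 8.15°, tan(α/2) ≈ 0.14321, so f ≈ 7.41 / 0.28642 ≈ 25.8708 mm.

25.87 mm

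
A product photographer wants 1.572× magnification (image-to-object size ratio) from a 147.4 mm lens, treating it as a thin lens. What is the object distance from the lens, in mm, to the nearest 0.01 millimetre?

With m = dᵢ/dₒ and 1/f = 1/dₒ + 1/dᵢ, substituting dᵢ = m·dₒ gives 1/f = (1 + 1/m)/dₒ, hence dₒ = f·(1 + 1/m).
dₒ = 147.4 × (1 + 1/1.572) = 147.4 × 1.63613 ≈ 241.166 mm.

241.17 mm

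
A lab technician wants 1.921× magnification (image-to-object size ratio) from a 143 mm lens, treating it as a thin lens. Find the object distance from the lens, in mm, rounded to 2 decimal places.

217.44 mm

With m = dᵢ/dₒ and 1/f = 1/dₒ + 1/dᵢ, substituting dᵢ = m·dₒ gives 1/f = (1 + 1/m)/dₒ, hence dₒ = f·(1 + 1/m).
dₒ = 143 × (1 + 1/1.921) = 143 × 1.52056 ≈ 217.440 mm.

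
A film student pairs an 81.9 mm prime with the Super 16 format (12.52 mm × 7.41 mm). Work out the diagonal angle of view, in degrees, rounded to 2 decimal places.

10.15°

Sensor diagonal = √(12.52² + 7.41²) = √211.6585 ≈ 14.5485 mm.
Angle of view α = 2·arctan(d/2f) with d = 14.5485 mm and f = 81.9 mm.
d/2f = 0.08882; arctan(0.08882) ≈ 5.0756°, so α ≈ 10.1512°.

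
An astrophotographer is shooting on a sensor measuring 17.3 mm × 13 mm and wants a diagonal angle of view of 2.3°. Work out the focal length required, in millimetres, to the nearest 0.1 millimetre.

Sensor diagonal = √(17.3² + 13²) = √468.2900 ≈ 21.6400 mm.
From α = 2·arctan(d/2f) we get f = d / (2·tan(α/2)).
With d = 21.6400 mm and α/2 = 1.15°, tan(α/2) ≈ 0.02007, so f ≈ 21.6400 / 0.04015 ≈ 539.0064 mm.

539.0 mm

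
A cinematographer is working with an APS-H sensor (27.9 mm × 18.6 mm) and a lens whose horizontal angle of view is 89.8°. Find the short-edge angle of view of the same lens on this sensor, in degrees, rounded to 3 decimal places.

67.196°

From the horizontal AOV: f = 27.9 / (2·tan(44.9°)) = 27.9 / 1.99303 ≈ 13.9988 mm.
Short-edge AOV = 2·arctan(18.6 / (2 × 13.9988)) = 2·arctan(0.66434) ≈ 67.1956°.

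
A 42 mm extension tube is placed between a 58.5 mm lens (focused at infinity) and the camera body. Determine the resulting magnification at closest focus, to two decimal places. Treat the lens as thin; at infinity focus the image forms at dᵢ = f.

0.72×

The tube moves the image plane from f to f + e, so dᵢ = 58.5 + 42 = 100.5 mm. Focus is achieved when 1/f = 1/dₒ + 1/dᵢ, giving dₒ = 1/(1/f − 1/(f+e)).
Magnification m = dᵢ/dₒ = (f+e)·(1/f − 1/(f+e)) = e/f = 42/58.5 ≈ 0.7179.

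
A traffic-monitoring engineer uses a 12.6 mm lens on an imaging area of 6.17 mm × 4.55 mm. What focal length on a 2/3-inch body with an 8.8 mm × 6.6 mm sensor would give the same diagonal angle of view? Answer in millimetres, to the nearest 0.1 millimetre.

Sensor diagonal = √(6.17² + 4.55²) = √58.7714 ≈ 7.6663 mm.
Sensor diagonal = √(8.8² + 6.6²) = √121.0000 ≈ 11.0000 mm.
Equal angle of view means equal diagonal/f ratio, so f₂ = f₁ · (diagonal₂/diagonal₁) = 12.6 × 11.0000/7.6663.
f₂ = 12.6 × 1.43486 ≈ 18.079 mm.

18.1 mm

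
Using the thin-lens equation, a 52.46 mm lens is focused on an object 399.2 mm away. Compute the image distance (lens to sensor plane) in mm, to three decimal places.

1/dᵢ = 1/f − 1/dₒ = 1/52.46 − 1/399.2 = 0.0165571 mm⁻¹.
dᵢ = 1/0.0165571 ≈ 60.3969 mm.

60.397 mm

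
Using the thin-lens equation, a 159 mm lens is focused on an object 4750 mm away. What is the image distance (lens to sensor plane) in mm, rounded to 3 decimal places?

1/dᵢ = 1/f − 1/dₒ = 1/159 − 1/4750 = 0.0060788 mm⁻¹.
dᵢ = 1/0.0060788 ≈ 164.5066 mm.

164.507 mm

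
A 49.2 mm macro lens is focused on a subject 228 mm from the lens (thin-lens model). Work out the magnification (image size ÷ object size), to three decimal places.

0.275×

Thin lens: 1/f = 1/dₒ + 1/dᵢ → 1/dᵢ = 1/49.2 − 1/228 = 0.0159392 mm⁻¹, so dᵢ ≈ 62.7383 mm.
Magnification m = dᵢ/dₒ = 62.7383/228 ≈ 0.27517.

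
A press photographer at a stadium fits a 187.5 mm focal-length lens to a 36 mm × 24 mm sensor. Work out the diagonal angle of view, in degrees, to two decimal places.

Sensor diagonal = √(36² + 24²) = √1872.0000 ≈ 43.2666 mm.
Angle of view α = 2·arctan(d/2f) with d = 43.2666 mm and f = 187.5 mm.
d/2f = 0.11538; arctan(0.11538) ≈ 6.5816°, so α ≈ 13.1631°.

13.16°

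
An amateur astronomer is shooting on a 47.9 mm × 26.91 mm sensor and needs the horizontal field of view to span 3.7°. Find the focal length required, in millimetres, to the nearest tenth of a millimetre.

From α = 2·arctan(w/2f) we get f = w / (2·tan(α/2)).
With w = 47.9 mm and α/2 = 1.85°, tan(α/2) ≈ 0.03230, so f ≈ 47.9 / 0.06460 ≈ 741.4903 mm.

741.5 mm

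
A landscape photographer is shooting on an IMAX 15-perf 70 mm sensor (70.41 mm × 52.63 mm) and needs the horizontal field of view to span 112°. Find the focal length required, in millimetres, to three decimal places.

From α = 2·arctan(w/2f) we get f = w / (2·tan(α/2)).
With w = 70.41 mm and α/2 = 56°, tan(α/2) ≈ 1.48256, so f ≈ 70.41 / 2.96512 ≈ 23.7461 mm.

23.746 mm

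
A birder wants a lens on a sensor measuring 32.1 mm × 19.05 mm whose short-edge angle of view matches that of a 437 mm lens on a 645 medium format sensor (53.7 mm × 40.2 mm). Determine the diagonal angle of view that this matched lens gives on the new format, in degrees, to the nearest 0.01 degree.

Equal short-edge AOV ⇒ f₂ = f₁ · 19.05/40.2 = 437 × 0.47388 ≈ 207.0858 mm.
Sensor diagonal = √(32.1² + 19.05²) = √1393.3125 ≈ 37.3271 mm.
Diagonal AOV on the new format = 2·arctan(37.3271 / (2 × 207.0858)) = 2·arctan(0.09012) ≈ 10.2997°.

10.30°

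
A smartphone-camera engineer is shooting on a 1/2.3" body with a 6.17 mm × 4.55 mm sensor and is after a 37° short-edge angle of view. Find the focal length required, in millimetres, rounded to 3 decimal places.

From α = 2·arctan(h/2f) we get f = h / (2·tan(α/2)).
With h = 4.55 mm and α/2 = 18.5°, tan(α/2) ≈ 0.33460, so f ≈ 4.55 / 0.66919 ≈ 6.7993 mm.

6.799 mm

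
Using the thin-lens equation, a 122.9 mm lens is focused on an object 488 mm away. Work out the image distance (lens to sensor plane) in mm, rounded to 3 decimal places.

1/dᵢ = 1/f − 1/dₒ = 1/122.9 − 1/488 = 0.0060875 mm⁻¹.
dᵢ = 1/0.0060875 ≈ 164.2706 mm.

164.271 mm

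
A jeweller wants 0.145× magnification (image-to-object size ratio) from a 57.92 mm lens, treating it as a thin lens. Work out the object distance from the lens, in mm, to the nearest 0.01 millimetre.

457.37 mm

With m = dᵢ/dₒ and 1/f = 1/dₒ + 1/dᵢ, substituting dᵢ = m·dₒ gives 1/f = (1 + 1/m)/dₒ, hence dₒ = f·(1 + 1/m).
dₒ = 57.92 × (1 + 1/0.145) = 57.92 × 7.89655 ≈ 457.368 mm.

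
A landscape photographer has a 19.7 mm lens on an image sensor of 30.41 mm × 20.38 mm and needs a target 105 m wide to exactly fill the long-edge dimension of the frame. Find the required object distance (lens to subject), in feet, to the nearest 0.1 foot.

223.2 ft

W: 105 m = 105000 mm.
Magnification m = w/W = dᵢ/dₒ; combined with 1/f = 1/dₒ + 1/dᵢ this gives dₒ = f·(1 + W/w).
dₒ = 19.7 mm × (1 + 105000/30.41) = 19.7 × 3453.8116 ≈ 68040.088 mm = 68040.088/304.8 ft = 223.229 ft.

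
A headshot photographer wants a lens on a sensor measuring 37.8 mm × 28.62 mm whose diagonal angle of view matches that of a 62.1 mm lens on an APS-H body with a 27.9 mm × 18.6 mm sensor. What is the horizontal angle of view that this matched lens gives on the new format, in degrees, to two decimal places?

24.29°

Sensor diagonal = √(27.9² + 18.6²) = √1124.3700 ≈ 33.5316 mm.
Sensor diagonal = √(37.8² + 28.62²) = √2247.9444 ≈ 47.4125 mm.
Equal diagonal AOV ⇒ f₂ = f₁ · 47.4125/33.5316 = 62.1 × 1.41396 ≈ 87.8071 mm.
Horizontal AOV on the new format = 2·arctan(37.8 / (2 × 87.8071)) = 2·arctan(0.21524) ≈ 24.2945°.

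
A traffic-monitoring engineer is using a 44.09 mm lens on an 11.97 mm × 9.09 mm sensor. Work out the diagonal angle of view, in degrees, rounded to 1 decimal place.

Sensor diagonal = √(11.97² + 9.09²) = √225.9090 ≈ 15.0303 mm.
Angle of view α = 2·arctan(d/2f) with d = 15.0303 mm and f = 44.09 mm.
d/2f = 0.17045; arctan(0.17045) ≈ 9.6731°, so α ≈ 19.3462°.

19.3°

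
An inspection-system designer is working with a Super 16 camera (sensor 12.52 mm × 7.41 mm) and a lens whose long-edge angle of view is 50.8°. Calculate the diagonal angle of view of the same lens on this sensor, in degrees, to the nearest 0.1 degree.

57.8°

From the long-edge AOV: f = 12.52 / (2·tan(25.4°)) = 12.52 / 0.94967 ≈ 13.1835 mm.
Sensor diagonal = √(12.52² + 7.41²) = √211.6585 ≈ 14.5485 mm.
Diagonal AOV = 2·arctan(14.5485 / (2 × 13.1835)) = 2·arctan(0.55177) ≈ 57.7770°.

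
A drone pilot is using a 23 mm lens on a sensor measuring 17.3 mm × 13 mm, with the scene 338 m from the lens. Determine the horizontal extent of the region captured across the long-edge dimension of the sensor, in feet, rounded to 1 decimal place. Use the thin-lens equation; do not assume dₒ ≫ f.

dₒ: 338 m = 338000 mm.
Similar triangles through the lens centre give W/dₒ = w/dᵢ; with 1/f = 1/dₒ + 1/dᵢ this gives W = w·(dₒ − f)/f.
W = 17.3 mm × (338000 − 23) / 23 = 17.3 × 14694.6522 ≈ 254217.483 mm = 254217.483/304.8 ft = 834.047 ft.

834.0 ft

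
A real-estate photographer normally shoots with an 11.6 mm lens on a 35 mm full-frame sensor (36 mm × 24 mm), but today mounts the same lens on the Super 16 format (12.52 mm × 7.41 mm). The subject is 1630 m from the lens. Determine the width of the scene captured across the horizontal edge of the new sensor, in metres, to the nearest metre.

1759 m

The focal length stays 11.6 mm; the relevant sensor dimension is now w = 12.52 mm. Object distance dₒ = 1630 m = 1.63e+06 mm.
Thin-lens field width W = w·(dₒ − f)/f = 12.52 × (1.63e+06 − 11.6)/11.6 ≈ 1759263.342 mm = 1759.26 m.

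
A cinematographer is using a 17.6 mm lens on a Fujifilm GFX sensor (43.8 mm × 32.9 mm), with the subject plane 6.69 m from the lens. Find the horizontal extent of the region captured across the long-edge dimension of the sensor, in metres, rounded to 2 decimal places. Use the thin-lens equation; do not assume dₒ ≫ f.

dₒ: 6.69 m = 6690 mm.
Similar triangles through the lens centre give W/dₒ = w/dᵢ; with 1/f = 1/dₒ + 1/dᵢ this gives W = w·(dₒ − f)/f.
W = 43.8 mm × (6690 − 17.6) / 17.6 = 43.8 × 379.1136 ≈ 16605.177 mm = 16.6052 m.

16.61 m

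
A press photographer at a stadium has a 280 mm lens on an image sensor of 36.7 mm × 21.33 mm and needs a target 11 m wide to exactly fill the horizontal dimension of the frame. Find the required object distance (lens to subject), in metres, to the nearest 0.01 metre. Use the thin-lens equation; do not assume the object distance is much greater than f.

84.20 m

W: 11 m = 11000 mm.
Magnification m = w/W = dᵢ/dₒ; combined with 1/f = 1/dₒ + 1/dᵢ this gives dₒ = f·(1 + W/w).
dₒ = 280 mm × (1 + 11000/36.7) = 280 × 300.7275 ≈ 84203.706 mm = 84.2037 m.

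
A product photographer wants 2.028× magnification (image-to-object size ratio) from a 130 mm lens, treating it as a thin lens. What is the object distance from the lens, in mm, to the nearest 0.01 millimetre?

With m = dᵢ/dₒ and 1/f = 1/dₒ + 1/dᵢ, substituting dᵢ = m·dₒ gives 1/f = (1 + 1/m)/dₒ, hence dₒ = f·(1 + 1/m).
dₒ = 130 × (1 + 1/2.028) = 130 × 1.49310 ≈ 194.103 mm.

194.10 mm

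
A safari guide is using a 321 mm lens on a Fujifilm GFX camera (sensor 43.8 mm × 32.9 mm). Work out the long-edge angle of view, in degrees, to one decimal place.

7.8°

Angle of view α = 2·arctan(w/2f) with w = 43.8 mm and f = 321 mm.
w/2f = 0.06822; arctan(0.06822) ≈ 3.9029°, so α ≈ 7.8058°.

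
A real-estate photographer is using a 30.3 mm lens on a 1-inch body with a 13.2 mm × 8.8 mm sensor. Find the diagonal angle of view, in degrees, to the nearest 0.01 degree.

29.34°

Sensor diagonal = √(13.2² + 8.8²) = √251.6800 ≈ 15.8644 mm.
Angle of view α = 2·arctan(d/2f) with d = 15.8644 mm and f = 30.3 mm.
d/2f = 0.26179; arctan(0.26179) ≈ 14.6702°, so α ≈ 29.3404°.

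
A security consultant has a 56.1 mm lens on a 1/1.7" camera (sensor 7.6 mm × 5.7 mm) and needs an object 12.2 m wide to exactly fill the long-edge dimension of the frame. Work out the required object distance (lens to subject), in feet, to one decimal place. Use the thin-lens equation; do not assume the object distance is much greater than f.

W: 12.2 m = 12200 mm.
Magnification m = w/W = dᵢ/dₒ; combined with 1/f = 1/dₒ + 1/dᵢ this gives dₒ = f·(1 + W/w).
dₒ = 56.1 mm × (1 + 12200/7.6) = 56.1 × 1606.2632 ≈ 90111.363 mm = 90111.363/304.8 ft = 295.641 ft.

295.6 ft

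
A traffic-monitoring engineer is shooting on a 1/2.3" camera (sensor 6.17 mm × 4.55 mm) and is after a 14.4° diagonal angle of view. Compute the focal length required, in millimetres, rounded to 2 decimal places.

30.34 mm

Sensor diagonal = √(6.17² + 4.55²) = √58.7714 ≈ 7.6663 mm.
From α = 2·arctan(d/2f) we get f = d / (2·tan(α/2)).
With d = 7.6663 mm and α/2 = 7.2°, tan(α/2) ≈ 0.12633, so f ≈ 7.6663 / 0.25266 ≈ 30.3423 mm.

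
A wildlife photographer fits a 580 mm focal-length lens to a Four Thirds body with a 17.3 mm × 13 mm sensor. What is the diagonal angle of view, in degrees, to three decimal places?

Sensor diagonal = √(17.3² + 13²) = √468.2900 ≈ 21.6400 mm.
Angle of view α = 2·arctan(d/2f) with d = 21.6400 mm and f = 580 mm.
d/2f = 0.01866; arctan(0.01866) ≈ 1.0687°, so α ≈ 2.1375°.

2.137°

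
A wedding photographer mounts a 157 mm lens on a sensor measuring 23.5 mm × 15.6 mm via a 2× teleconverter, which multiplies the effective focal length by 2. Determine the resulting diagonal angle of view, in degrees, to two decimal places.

5.14°

Effective focal length f = 157 × 2 = 314 mm.
Sensor diagonal = √(23.5² + 15.6²) = √795.6100 ≈ 28.2066 mm.
α = 2·arctan(28.207 / (2 × 314)) = 2·arctan(0.04491) ≈ 5.1434°.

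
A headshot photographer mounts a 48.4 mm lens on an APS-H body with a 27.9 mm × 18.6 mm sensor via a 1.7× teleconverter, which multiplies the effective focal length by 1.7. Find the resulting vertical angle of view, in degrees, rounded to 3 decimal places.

12.897°

Effective focal length f = 48.4 × 1.7 = 82.28 mm.
α = 2·arctan(18.6 / (2 × 82.28)) = 2·arctan(0.11303) ≈ 12.8974°.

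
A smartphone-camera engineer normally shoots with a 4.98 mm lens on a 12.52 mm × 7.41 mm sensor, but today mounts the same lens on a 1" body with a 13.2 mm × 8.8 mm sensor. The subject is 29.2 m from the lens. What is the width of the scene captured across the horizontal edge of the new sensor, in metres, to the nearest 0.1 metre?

The focal length stays 4.98 mm; the relevant sensor dimension is now w = 13.2 mm. Object distance dₒ = 29.2 m = 29200 mm.
Thin-lens field width W = w·(dₒ − f)/f = 13.2 × (29200 − 4.98)/4.98 ≈ 77384.390 mm = 77.3844 m.

77.4 m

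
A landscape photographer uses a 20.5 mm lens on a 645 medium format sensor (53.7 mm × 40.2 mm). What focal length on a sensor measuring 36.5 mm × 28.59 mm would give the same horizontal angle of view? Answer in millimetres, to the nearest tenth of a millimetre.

Equal angle of view means equal width/f ratio, so f₂ = f₁ · (width₂/width₁) = 20.5 × 36.5/53.7.
f₂ = 20.5 × 0.67970 ≈ 13.934 mm.

13.9 mm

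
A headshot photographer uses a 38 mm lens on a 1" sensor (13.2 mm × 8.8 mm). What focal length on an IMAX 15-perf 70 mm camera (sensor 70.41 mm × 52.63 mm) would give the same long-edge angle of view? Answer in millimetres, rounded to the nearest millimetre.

Equal angle of view means equal width/f ratio, so f₂ = f₁ · (width₂/width₁) = 38 × 70.41/13.2.
f₂ = 38 × 5.33409 ≈ 202.695 mm.

203 mm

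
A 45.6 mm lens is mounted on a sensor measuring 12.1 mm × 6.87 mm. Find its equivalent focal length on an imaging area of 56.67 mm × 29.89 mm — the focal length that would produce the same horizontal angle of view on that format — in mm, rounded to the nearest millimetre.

Equal angle of view means equal width/f ratio, so f₂ = f₁ · (width₂/width₁) = 45.6 × 56.67/12.1.
f₂ = 45.6 × 4.68347 ≈ 213.566 mm.

214 mm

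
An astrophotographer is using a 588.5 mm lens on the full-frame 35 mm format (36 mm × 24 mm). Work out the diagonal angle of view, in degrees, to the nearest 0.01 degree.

4.21°

Sensor diagonal = √(36² + 24²) = √1872.0000 ≈ 43.2666 mm.
Angle of view α = 2·arctan(d/2f) with d = 43.2666 mm and f = 588.5 mm.
d/2f = 0.03676; arctan(0.03676) ≈ 2.1052°, so α ≈ 4.2105°.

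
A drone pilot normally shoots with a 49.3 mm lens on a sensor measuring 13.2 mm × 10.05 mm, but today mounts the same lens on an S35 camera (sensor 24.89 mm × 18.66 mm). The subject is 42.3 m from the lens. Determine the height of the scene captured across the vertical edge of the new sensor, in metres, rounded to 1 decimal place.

The focal length stays 49.3 mm; the relevant sensor dimension is now h = 18.66 mm. Object distance dₒ = 42.3 m = 42300 mm.
Thin-lens field height W = h·(dₒ − f)/f = 18.66 × (42300 − 49.3)/49.3 ≈ 15991.847 mm = 15.9918 m.

16.0 m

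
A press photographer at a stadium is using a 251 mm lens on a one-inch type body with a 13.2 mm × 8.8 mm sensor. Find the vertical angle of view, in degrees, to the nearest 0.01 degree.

Angle of view α = 2·arctan(h/2f) with h = 8.8 mm and f = 251 mm.
h/2f = 0.01753; arctan(0.01753) ≈ 1.0043°, so α ≈ 2.0086°.

2.01°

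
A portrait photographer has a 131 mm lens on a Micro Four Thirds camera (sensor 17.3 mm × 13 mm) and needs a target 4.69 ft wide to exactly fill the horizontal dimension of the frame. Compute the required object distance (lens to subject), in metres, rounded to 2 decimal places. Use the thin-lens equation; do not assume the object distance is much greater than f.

W: 4.69 ft × 304.8 mm/ft = 1429.51 mm.
Magnification m = w/W = dᵢ/dₒ; combined with 1/f = 1/dₒ + 1/dᵢ this gives dₒ = f·(1 + W/w).
dₒ = 131 mm × (1 + 1429.51/17.3) = 131 × 83.6307 ≈ 10955.628 mm = 10.9556 m.

10.96 m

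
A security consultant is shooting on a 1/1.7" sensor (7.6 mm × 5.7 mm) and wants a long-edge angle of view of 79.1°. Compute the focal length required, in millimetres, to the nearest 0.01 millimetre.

4.60 mm

From α = 2·arctan(w/2f) we get f = w / (2·tan(α/2)).
With w = 7.6 mm and α/2 = 39.55°, tan(α/2) ≈ 0.82580, so f ≈ 7.6 / 1.65161 ≈ 4.6016 mm.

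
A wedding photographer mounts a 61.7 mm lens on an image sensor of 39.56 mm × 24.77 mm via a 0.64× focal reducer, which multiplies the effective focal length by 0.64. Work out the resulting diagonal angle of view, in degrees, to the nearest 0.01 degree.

Effective focal length f = 61.7 × 0.64 = 39.488 mm.
Sensor diagonal = √(39.56² + 24.77²) = √2178.5465 ≈ 46.6749 mm.
α = 2·arctan(46.675 / (2 × 39.488)) = 2·arctan(0.59100) ≈ 61.1663°.

61.17°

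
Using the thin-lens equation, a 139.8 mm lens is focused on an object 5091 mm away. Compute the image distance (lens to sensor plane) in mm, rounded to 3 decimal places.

143.747 mm

1/dᵢ = 1/f − 1/dₒ = 1/139.8 − 1/5091 = 0.0069567 mm⁻¹.
dᵢ = 1/0.0069567 ≈ 143.7473 mm.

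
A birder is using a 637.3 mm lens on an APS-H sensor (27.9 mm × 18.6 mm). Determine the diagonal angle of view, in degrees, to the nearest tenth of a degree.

3.0°

Sensor diagonal = √(27.9² + 18.6²) = √1124.3700 ≈ 33.5316 mm.
Angle of view α = 2·arctan(d/2f) with d = 33.5316 mm and f = 637.3 mm.
d/2f = 0.02631; arctan(0.02631) ≈ 1.5070°, so α ≈ 3.0139°.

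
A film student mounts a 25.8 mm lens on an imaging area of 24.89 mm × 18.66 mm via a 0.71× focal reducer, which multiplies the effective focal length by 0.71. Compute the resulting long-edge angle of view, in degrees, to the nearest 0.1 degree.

68.4°

Effective focal length f = 25.8 × 0.71 = 18.318 mm.
α = 2·arctan(24.89 / (2 × 18.318)) = 2·arctan(0.67939) ≈ 68.3833°.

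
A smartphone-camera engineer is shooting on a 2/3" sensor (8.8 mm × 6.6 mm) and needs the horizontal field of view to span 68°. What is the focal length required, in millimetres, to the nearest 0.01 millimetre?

From α = 2·arctan(w/2f) we get f = w / (2·tan(α/2)).
With w = 8.8 mm and α/2 = 34°, tan(α/2) ≈ 0.67451, so f ≈ 8.8 / 1.34902 ≈ 6.5233 mm.

6.52 mm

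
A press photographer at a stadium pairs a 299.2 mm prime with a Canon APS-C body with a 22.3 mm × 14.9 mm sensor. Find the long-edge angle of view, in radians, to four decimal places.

Angle of view α = 2·arctan(w/2f) with w = 22.3 mm and f = 299.2 mm.
w/2f = 0.03727; arctan(0.03727) ≈ 0.0372 rad, so α ≈ 0.0745 rad.

0.0745 rad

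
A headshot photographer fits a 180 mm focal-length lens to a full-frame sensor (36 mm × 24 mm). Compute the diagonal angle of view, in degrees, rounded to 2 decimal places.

Sensor diagonal = √(36² + 24²) = √1872.0000 ≈ 43.2666 mm.
Angle of view α = 2·arctan(d/2f) with d = 43.2666 mm and f = 180 mm.
d/2f = 0.12019; arctan(0.12019) ≈ 6.8532°, so α ≈ 13.7064°.

13.71°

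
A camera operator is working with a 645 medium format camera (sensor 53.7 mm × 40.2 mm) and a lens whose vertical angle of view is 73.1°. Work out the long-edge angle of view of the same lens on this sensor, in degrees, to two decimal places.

From the vertical AOV: f = 40.2 / (2·tan(36.55°)) = 40.2 / 1.48262 ≈ 27.1141 mm.
Long-edge AOV = 2·arctan(53.7 / (2 × 27.1141)) = 2·arctan(0.99026) ≈ 89.4392°.

89.44°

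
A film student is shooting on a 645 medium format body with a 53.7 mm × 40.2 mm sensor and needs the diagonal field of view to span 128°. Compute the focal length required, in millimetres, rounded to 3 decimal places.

Sensor diagonal = √(53.7² + 40.2²) = √4499.7300 ≈ 67.0800 mm.
From α = 2·arctan(d/2f) we get f = d / (2·tan(α/2)).
With d = 67.0800 mm and α/2 = 64°, tan(α/2) ≈ 2.05030, so f ≈ 67.0800 / 4.10061 ≈ 16.3586 mm.

16.359 mm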